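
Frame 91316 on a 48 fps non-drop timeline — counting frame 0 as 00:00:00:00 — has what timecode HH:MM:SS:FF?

00:31:42:20

91316 ÷ 48 = 1902 full seconds, remainder 20 frames.
1902 s = 0 h 31 min 42 s.
Timecode: 00:31:42:20.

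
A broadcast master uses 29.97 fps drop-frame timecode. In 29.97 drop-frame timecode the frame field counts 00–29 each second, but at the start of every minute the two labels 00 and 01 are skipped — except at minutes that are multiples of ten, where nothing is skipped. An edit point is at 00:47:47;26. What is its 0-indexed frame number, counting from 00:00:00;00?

85950

Complete 10-minute blocks: 4, each 17982 frames → 71928.
Remaining 7 whole minutes in the current block: 1800 + 6 × 1798 = 12588 frames.
Within the current minute: 47 × 30 + 26 − 2 = 1434 (labels ;00/;01 skipped at this minute). Total = 71928 + 12588 + 1434 = 85950.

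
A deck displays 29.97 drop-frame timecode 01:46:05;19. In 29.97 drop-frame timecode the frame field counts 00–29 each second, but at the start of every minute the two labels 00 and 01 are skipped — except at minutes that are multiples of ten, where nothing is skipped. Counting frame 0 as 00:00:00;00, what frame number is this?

190777

Complete 10-minute blocks: 10, each 17982 frames → 179820.
Remaining 6 whole minutes in the current block: 1800 + 5 × 1798 = 10790 frames.
Within the current minute: 5 × 30 + 19 − 2 = 167 (labels ;00/;01 skipped at this minute). Total = 179820 + 10790 + 167 = 190777.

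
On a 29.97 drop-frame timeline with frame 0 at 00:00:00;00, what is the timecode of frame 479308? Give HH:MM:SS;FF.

04:26:32;28

Ten DF minutes hold 17982 frames, so frame 479308 lies in block 26 (frames 467532–485513) with 11776 frames into that block.
The block's first minute is 1800 frames and the rest 1798 each; 11776 frames reaches minute 6, so 26 × 18 + 6 × 2 = 480 labels have been skipped so far.
Adding those back, label number 479308 + 480 = 479788 at 30 labels/s is 15992 s + 28 f = 4 h 26 min 32 s frame 28, i.e. 04:26:32;28.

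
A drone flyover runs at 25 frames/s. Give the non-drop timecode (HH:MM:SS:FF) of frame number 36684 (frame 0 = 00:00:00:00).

36684 ÷ 25 = 1467 full seconds, remainder 9 frames.
1467 s = 0 h 24 min 27 s.
Timecode: 00:24:27:09.

00:24:27:09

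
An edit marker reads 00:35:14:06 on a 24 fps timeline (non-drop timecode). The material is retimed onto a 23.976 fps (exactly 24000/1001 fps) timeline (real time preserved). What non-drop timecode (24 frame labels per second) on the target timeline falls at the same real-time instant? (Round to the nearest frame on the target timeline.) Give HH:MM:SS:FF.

Source frame index: (0×3600 + 35×60 + 14) × 24 + 6 = 50742.
Real time: 50742 / (24) = 8457/4 s.
Target frame: (8457/4) × (24000/1001) = 50742000/1001 ≈ 50691.309 → 50691.
At 24 labels/s: frame 50691 → 00:35:12:03.

00:35:12:03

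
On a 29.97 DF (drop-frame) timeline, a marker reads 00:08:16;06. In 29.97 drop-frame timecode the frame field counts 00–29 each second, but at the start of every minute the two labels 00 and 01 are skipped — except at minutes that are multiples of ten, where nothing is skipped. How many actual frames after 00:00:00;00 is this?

As if non-drop at 30 labels/s: (0 × 3600 + 8 × 60 + 16) × 30 + 6 = 14886.
Minute boundaries passed: 8; those not divisible by 10: 8 − 0 = 8; dropped labels = 2 × 8 = 16.
Actual frame index = 14886 − 16 = 14870.

14870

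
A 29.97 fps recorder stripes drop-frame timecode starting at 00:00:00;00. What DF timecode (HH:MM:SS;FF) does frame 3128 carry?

00:01:44;10

Each 10-minute DF block holds 10 × 60 × 30 − 9 × 2 = 17982 frames. 3128 ÷ 17982 → 0 full blocks, remainder 3128.
Within the partial block the first minute is 1800 frames and each further minute 1798, so 1 further minute boundary passed. Total skipped labels = 18 × 0 + 2 × 1 = 2.
Non-drop label index = 3128 + 2 = 3130; at 30 labels/s that is 00:01:44:10, i.e. DF 00:01:44;10.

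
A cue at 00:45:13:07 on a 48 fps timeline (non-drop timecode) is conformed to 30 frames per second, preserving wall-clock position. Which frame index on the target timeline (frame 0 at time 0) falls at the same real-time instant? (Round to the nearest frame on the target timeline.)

Source frame index: (0×3600 + 45×60 + 13) × 48 + 7 = 130231.
Real time: 130231 / (48) = 130231/48 s.
Target frame: (130231/48) × (30) = 651155/8 ≈ 81394.375 → 81394.

frame 81394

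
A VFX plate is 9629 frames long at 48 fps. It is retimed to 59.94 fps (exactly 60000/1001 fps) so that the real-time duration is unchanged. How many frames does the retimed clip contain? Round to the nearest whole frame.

12024 frames

Frames at target rate = 9629 × (60000/1001) / (48) = 12036250/1001 ≈ 12024.226.
Nearest whole frame: 12024.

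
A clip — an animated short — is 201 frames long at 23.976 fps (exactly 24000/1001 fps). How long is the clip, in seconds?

8.383375 seconds

Running time = 201 / (24000/1001) = 8.383375 s.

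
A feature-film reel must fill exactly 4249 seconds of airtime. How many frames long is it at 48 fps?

Frames = 4249 × 48 = 203952.

203952 frames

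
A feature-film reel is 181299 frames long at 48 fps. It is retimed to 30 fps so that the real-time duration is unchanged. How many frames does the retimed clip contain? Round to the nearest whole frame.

Frames at target rate = 181299 × (30) / (48) = 906495/8 ≈ 113311.875.
Nearest whole frame: 113312.

113312 frames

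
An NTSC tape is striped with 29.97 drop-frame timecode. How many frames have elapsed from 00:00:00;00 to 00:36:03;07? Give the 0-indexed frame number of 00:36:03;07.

64831

Complete 10-minute blocks: 3, each 17982 frames → 53946.
Remaining 6 whole minutes in the current block: 1800 + 5 × 1798 = 10790 frames.
Within the current minute: 3 × 30 + 7 − 2 = 95 (labels ;00/;01 skipped at this minute). Total = 53946 + 10790 + 95 = 64831.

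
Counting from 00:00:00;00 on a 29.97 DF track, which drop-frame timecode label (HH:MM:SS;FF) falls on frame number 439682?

Ten DF minutes hold 17982 frames, so frame 439682 lies in block 24 (frames 431568–449549) with 8114 frames into that block.
The block's first minute is 1800 frames and the rest 1798 each; 8114 frames reaches minute 4, so 24 × 18 + 4 × 2 = 440 labels have been skipped so far.
Adding those back, label number 439682 + 440 = 440122 at 30 labels/s is 14670 s + 22 f = 4 h 4 min 30 s frame 22, i.e. 04:04:30;22.

04:04:30;22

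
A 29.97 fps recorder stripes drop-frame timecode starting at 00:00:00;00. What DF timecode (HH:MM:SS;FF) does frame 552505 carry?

05:07:15;09

Ten DF minutes hold 17982 frames, so frame 552505 lies in block 30 (frames 539460–557441) with 13045 frames into that block.
The block's first minute is 1800 frames and the rest 1798 each; 13045 frames reaches minute 7, so 30 × 18 + 7 × 2 = 554 labels have been skipped so far.
Adding those back, label number 552505 + 554 = 553059 at 30 labels/s is 18435 s + 9 f = 5 h 7 min 15 s frame 9, i.e. 05:07:15;09.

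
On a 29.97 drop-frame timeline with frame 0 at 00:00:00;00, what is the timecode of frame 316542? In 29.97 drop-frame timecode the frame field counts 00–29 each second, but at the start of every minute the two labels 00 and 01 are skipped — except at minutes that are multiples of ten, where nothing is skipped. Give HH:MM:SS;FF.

Each 10-minute DF block holds 10 × 60 × 30 − 9 × 2 = 17982 frames. 316542 ÷ 17982 → 17 full blocks, remainder 10848.
Within the partial block the first minute is 1800 frames and each further minute 1798, so 6 further minute boundaries passed. Total skipped labels = 18 × 17 + 2 × 6 = 318.
Non-drop label index = 316542 + 318 = 316860; at 30 labels/s that is 02:56:02:00, i.e. DF 02:56:02;00.

02:56:02;00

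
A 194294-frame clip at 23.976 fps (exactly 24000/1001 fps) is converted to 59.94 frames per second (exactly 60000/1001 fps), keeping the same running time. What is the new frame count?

Frames at target rate = 194294 × (60000/1001) / (24000/1001) = 485735.

485735 frames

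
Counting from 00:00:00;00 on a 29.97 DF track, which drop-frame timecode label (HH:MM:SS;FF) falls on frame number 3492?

Ten DF minutes hold 17982 frames, so frame 3492 lies in block 0 (frames 0–17981) with 3492 frames into that block.
The block's first minute is 1800 frames and the rest 1798 each; 3492 frames reaches minute 1, so 0 × 18 + 1 × 2 = 2 labels have been skipped so far.
Adding those back, label number 3492 + 2 = 3494 at 30 labels/s is 116 s + 14 f = 0 h 1 min 56 s frame 14, i.e. 00:01:56;14.

00:01:56;14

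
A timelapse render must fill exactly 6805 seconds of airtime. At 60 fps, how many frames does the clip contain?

408300 frames

Frames = 6805 × 60 = 408300.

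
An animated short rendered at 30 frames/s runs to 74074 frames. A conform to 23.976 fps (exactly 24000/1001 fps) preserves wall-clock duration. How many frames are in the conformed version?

59200 frames

Target frames = source frames × (target rate / source rate) = 74074 × (24000/1001)/(30) = 74074 × 800/1001 = 59200.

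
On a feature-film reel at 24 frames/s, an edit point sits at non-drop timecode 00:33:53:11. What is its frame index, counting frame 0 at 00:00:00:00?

Total seconds to the label: (0 × 3600 + 33 × 60 + 53) = 2033.
Frame index = 2033 × 24 + 11 = 48803.

frame 48803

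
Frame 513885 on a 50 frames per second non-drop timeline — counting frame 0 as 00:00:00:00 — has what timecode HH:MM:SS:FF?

513885 ÷ 50 = 10277 full seconds, remainder 35 frames.
10277 s = 2 h 51 min 17 s.
Timecode: 02:51:17:35.

02:51:17:35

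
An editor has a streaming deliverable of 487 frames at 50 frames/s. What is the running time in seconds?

9.74 seconds

Running time = 487 / (50) = 9.74 s.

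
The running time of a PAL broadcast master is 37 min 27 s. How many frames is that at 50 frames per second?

112350 frames

37 min 27 s = 2247 s.
Frames = 2247 × 50 = 112350.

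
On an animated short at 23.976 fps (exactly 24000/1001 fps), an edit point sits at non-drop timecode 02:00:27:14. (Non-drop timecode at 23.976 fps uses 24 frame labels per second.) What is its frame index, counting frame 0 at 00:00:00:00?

173462

Total seconds to the label: (2 × 3600 + 0 × 60 + 27) = 7227.
Frame index = 7227 × 24 + 14 = 173462.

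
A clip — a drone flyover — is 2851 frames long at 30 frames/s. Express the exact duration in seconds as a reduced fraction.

Running time = 2851 ÷ (30) = 2851 × 1/30 = 2851/30 s.

2851/30 seconds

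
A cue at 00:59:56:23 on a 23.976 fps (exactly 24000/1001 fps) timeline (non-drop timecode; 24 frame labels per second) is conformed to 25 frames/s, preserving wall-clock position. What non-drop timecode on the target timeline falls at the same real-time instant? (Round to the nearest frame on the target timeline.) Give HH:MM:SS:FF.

01:00:00:14

Source frame index: (0×3600 + 59×60 + 56) × 24 + 23 = 86327.
Real time: 86327 / (24000/1001) = 86413327/24000 s.
Target frame: (86413327/24000) × (25) = 86413327/960 ≈ 90013.882 → 90014.
At 25 labels/s: frame 90014 → 01:00:00:14.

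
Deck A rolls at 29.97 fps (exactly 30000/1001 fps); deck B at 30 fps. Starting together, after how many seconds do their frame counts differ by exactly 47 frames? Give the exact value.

47047/30 seconds

The gap grows by |30 − 30000/1001| = 30/1001 frames per second.
Time for a 47-frame gap: 47 ÷ (30/1001) = 47047/30 s.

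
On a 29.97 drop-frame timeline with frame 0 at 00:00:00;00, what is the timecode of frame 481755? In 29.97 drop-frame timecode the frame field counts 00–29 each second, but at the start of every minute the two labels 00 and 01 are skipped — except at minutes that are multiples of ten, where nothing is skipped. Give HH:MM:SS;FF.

Ten DF minutes hold 17982 frames, so frame 481755 lies in block 26 (frames 467532–485513) with 14223 frames into that block.
The block's first minute is 1800 frames and the rest 1798 each; 14223 frames reaches minute 7, so 26 × 18 + 7 × 2 = 482 labels have been skipped so far.
Adding those back, label number 481755 + 482 = 482237 at 30 labels/s is 16074 s + 17 f = 4 h 27 min 54 s frame 17, i.e. 04:27:54;17.

04:27:54;17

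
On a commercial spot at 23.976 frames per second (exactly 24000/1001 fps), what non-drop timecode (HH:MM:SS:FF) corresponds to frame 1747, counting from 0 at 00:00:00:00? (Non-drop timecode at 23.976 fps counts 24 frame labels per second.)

00:01:12:19

1747 ÷ 24 = 72 full seconds, remainder 19 frames.
72 s = 0 h 1 min 12 s.
Timecode: 00:01:12:19.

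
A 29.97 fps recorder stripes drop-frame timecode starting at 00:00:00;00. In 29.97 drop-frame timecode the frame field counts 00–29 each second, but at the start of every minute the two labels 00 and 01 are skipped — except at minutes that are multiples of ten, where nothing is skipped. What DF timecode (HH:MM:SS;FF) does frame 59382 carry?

Each 10-minute DF block holds 10 × 60 × 30 − 9 × 2 = 17982 frames. 59382 ÷ 17982 → 3 full blocks, remainder 5436.
Within the partial block the first minute is 1800 frames and each further minute 1798, so 3 further minute boundaries passed. Total skipped labels = 18 × 3 + 2 × 3 = 60.
Non-drop label index = 59382 + 60 = 59442; at 30 labels/s that is 00:33:01:12, i.e. DF 00:33:01;12.

00:33:01;12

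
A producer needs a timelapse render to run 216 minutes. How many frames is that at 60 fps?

216 min = 12960 s.
Frames = 12960 × 60 = 777600.

777600 frames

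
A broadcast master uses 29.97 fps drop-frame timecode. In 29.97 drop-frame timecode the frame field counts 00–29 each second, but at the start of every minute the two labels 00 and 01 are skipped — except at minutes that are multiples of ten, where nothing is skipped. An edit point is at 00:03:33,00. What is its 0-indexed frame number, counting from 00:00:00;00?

Complete 10-minute blocks: 0, each 17982 frames → 0.
Remaining 3 whole minutes in the current block: 1800 + 2 × 1798 = 5396 frames.
Within the current minute: 33 × 30 + 0 − 2 = 988 (labels ;00/;01 skipped at this minute). Total = 0 + 5396 + 988 = 6384.

6384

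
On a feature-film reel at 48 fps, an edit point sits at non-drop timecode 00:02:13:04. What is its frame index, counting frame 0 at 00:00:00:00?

Total seconds to the label: (0 × 3600 + 2 × 60 + 13) = 133.
Frame index = 133 × 48 + 4 = 6388.

frame 6388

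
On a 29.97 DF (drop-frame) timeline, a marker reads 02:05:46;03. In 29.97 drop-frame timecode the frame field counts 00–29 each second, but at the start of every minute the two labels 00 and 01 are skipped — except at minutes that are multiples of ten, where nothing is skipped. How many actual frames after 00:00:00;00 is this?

As if non-drop at 30 labels/s: (2 × 3600 + 5 × 60 + 46) × 30 + 3 = 226383.
Minute boundaries passed: 125; those not divisible by 10: 125 − 12 = 113; dropped labels = 2 × 113 = 226.
Actual frame index = 226383 − 226 = 226157.

226157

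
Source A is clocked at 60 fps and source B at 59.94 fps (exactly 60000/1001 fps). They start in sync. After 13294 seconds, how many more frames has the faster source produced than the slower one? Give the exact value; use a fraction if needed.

797640/1001 frames

A emits 60 × 13294 = 797640 frames; B emits 60000/1001 × 13294 = 797640000/1001.
Difference = 797640/1001 frames (≈ 796.8432); B is behind A.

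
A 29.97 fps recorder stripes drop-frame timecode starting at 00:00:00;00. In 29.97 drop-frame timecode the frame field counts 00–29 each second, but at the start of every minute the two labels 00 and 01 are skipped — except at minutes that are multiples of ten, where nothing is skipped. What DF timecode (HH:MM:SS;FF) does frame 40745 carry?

Each 10-minute DF block holds 10 × 60 × 30 − 9 × 2 = 17982 frames. 40745 ÷ 17982 → 2 full blocks, remainder 4781.
Within the partial block the first minute is 1800 frames and each further minute 1798, so 2 further minute boundaries passed. Total skipped labels = 18 × 2 + 2 × 2 = 40.
Non-drop label index = 40745 + 40 = 40785; at 30 labels/s that is 00:22:39:15, i.e. DF 00:22:39;15.

00:22:39;15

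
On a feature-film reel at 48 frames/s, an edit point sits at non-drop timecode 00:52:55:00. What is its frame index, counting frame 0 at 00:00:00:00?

152400

Total seconds to the label: (0 × 3600 + 52 × 60 + 55) = 3175.
Frame index = 3175 × 48 + 0 = 152400.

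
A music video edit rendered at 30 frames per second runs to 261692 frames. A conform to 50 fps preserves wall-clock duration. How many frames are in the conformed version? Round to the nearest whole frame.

436153 frames

Frames at target rate = 261692 × (50) / (30) = 1308460/3 ≈ 436153.333.
Nearest whole frame: 436153.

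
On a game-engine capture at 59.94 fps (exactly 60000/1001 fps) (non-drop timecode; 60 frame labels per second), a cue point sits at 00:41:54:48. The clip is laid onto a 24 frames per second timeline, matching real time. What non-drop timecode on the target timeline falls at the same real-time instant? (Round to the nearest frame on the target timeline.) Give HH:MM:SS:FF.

00:41:57:08

Source frame index: (0×3600 + 41×60 + 54) × 60 + 48 = 150888.
Real time: 150888 / (60000/1001) = 6293287/2500 s.
Target frame: (6293287/2500) × (24) = 37759722/625 ≈ 60415.555 → 60416.
At 24 labels/s: frame 60416 → 00:41:57:08.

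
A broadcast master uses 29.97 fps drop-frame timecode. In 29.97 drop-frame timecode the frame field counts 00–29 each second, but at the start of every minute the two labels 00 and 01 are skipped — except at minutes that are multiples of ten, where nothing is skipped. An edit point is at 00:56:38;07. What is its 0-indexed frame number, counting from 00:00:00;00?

101845

As if non-drop at 30 labels/s: (0 × 3600 + 56 × 60 + 38) × 30 + 7 = 101947.
Minute boundaries passed: 56; those not divisible by 10: 56 − 5 = 51; dropped labels = 2 × 51 = 102.
Actual frame index = 101947 − 102 = 101845.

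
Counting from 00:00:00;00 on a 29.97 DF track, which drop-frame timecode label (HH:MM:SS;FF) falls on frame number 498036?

Each 10-minute DF block holds 10 × 60 × 30 − 9 × 2 = 17982 frames. 498036 ÷ 17982 → 27 full blocks, remainder 12522.
Within the partial block the first minute is 1800 frames and each further minute 1798, so 6 further minute boundaries passed. Total skipped labels = 18 × 27 + 2 × 6 = 498.
Non-drop label index = 498036 + 498 = 498534; at 30 labels/s that is 04:36:57:24, i.e. DF 04:36:57;24.

04:36:57;24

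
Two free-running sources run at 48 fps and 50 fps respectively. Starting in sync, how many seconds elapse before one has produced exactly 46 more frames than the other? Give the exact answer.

23 seconds

The gap grows by |50 − 48| = 2 frames per second.
Time for a 46-frame gap: 46 ÷ (2) = 23 s.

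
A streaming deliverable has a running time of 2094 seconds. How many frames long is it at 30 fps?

Frames = 2094 × 30 = 62820.

62820 frames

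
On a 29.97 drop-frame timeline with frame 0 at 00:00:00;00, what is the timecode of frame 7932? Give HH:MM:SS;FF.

Ten DF minutes hold 17982 frames, so frame 7932 lies in block 0 (frames 0–17981) with 7932 frames into that block.
The block's first minute is 1800 frames and the rest 1798 each; 7932 frames reaches minute 4, so 0 × 18 + 4 × 2 = 8 labels have been skipped so far.
Adding those back, label number 7932 + 8 = 7940 at 30 labels/s is 264 s + 20 f = 0 h 4 min 24 s frame 20, i.e. 00:04:24;20.

00:04:24;20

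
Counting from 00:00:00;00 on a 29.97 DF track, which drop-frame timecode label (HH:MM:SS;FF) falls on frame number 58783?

Ten DF minutes hold 17982 frames, so frame 58783 lies in block 3 (frames 53946–71927) with 4837 frames into that block.
The block's first minute is 1800 frames and the rest 1798 each; 4837 frames reaches minute 2, so 3 × 18 + 2 × 2 = 58 labels have been skipped so far.
Adding those back, label number 58783 + 58 = 58841 at 30 labels/s is 1961 s + 11 f = 0 h 32 min 41 s frame 11, i.e. 00:32:41;11.

00:32:41;11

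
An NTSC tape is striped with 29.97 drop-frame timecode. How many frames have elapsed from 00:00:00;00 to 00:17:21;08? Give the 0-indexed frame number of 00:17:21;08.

As if non-drop at 30 labels/s: (0 × 3600 + 17 × 60 + 21) × 30 + 8 = 31238.
Minute boundaries passed: 17; those not divisible by 10: 17 − 1 = 16; dropped labels = 2 × 16 = 32.
Actual frame index = 31238 − 32 = 31206.

31206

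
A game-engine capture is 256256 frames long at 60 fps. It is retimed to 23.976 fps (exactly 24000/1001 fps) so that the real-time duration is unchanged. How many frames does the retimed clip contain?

Target frames = source frames × (target rate / source rate) = 256256 × (24000/1001)/(60) = 256256 × 400/1001 = 102400.

102400 frames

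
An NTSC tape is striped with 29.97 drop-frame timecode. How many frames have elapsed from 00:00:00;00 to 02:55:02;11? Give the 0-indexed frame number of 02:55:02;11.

314755

As if non-drop at 30 labels/s: (2 × 3600 + 55 × 60 + 2) × 30 + 11 = 315071.
Minute boundaries passed: 175; those not divisible by 10: 175 − 17 = 158; dropped labels = 2 × 158 = 316.
Actual frame index = 315071 − 316 = 314755.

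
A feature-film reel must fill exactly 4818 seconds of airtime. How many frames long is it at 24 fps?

115632 frames

Frames = 4818 × 24 = 115632.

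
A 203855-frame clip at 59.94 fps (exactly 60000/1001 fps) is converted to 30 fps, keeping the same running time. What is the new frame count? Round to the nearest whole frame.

102029 frames

Frames at target rate = 203855 × (30) / (60000/1001) = 40811771/400 ≈ 102029.428.
Nearest whole frame: 102029.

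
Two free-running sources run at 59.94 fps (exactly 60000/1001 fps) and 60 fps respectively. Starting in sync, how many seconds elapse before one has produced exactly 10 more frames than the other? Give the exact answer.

1001/6 seconds

The gap grows by |60 − 60000/1001| = 60/1001 frames per second.
Time for a 10-frame gap: 10 ÷ (60/1001) = 1001/6 s.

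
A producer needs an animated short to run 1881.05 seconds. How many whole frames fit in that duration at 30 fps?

Frames = 1881.05 × 30 = 112863/2 ≈ 56431.5000.
Complete frames: 56431.

56431 frames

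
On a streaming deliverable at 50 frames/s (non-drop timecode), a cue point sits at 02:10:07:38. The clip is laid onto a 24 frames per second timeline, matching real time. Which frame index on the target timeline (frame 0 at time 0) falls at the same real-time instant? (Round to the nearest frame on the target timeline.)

Source frame index: (2×3600 + 10×60 + 7) × 50 + 38 = 390388.
Real time: 390388 / (50) = 195194/25 s.
Target frame: (195194/25) × (24) = 4684656/25 ≈ 187386.240 → 187386.

frame 187386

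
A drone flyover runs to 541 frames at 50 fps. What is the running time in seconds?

10.82 seconds

Running time = 541 / (50) = 10.82 s.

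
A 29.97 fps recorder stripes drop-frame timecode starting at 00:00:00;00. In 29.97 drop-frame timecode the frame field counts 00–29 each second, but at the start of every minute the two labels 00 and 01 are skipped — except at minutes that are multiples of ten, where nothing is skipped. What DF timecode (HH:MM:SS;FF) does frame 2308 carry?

00:01:17;00

Ten DF minutes hold 17982 frames, so frame 2308 lies in block 0 (frames 0–17981) with 2308 frames into that block.
The block's first minute is 1800 frames and the rest 1798 each; 2308 frames reaches minute 1, so 0 × 18 + 1 × 2 = 2 labels have been skipped so far.
Adding those back, label number 2308 + 2 = 2310 at 30 labels/s is 77 s + 0 f = 0 h 1 min 17 s frame 0, i.e. 00:01:17;00.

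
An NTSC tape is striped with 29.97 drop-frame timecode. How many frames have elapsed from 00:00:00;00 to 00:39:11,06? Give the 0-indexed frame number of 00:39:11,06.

As if non-drop at 30 labels/s: (0 × 3600 + 39 × 60 + 11) × 30 + 6 = 70536.
Minute boundaries passed: 39; those not divisible by 10: 39 − 3 = 36; dropped labels = 2 × 36 = 72.
Actual frame index = 70536 − 72 = 70464.

70464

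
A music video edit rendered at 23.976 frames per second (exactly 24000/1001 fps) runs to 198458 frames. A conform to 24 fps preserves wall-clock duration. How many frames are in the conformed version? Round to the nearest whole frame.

198656 frames

Frames at target rate = 198458 × (24) / (24000/1001) = 99328229/500 ≈ 198656.458.
Nearest whole frame: 198656.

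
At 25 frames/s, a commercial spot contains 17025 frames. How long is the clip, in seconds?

681 seconds

Running time = 17025 / (25) = 681 s.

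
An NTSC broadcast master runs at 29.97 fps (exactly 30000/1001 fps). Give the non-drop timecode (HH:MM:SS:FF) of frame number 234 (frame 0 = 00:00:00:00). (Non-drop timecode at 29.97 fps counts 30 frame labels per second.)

234 ÷ 30 = 7 full seconds, remainder 24 frames.
7 s = 0 h 0 min 7 s.
Timecode: 00:00:07:24.

00:00:07:24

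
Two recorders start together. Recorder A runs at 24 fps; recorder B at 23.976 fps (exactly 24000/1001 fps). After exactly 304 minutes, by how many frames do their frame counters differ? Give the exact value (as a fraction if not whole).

437760/1001 frames

304 min = 18240 s.
A emits 24 × 18240 = 437760 frames; B emits 24000/1001 × 18240 = 437760000/1001.
Difference = 437760/1001 frames (≈ 437.3227); B is behind A.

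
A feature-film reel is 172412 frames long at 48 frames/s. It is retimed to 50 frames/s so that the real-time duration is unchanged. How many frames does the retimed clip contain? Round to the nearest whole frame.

Frames at target rate = 172412 × (50) / (48) = 1077575/6 ≈ 179595.833.
Nearest whole frame: 179596.

179596 frames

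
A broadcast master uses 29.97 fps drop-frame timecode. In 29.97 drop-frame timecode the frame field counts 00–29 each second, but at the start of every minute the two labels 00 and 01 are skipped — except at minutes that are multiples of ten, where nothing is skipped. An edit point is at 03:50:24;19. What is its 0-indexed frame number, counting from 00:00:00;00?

Complete 10-minute blocks: 23, each 17982 frames → 413586.
Remaining 0 whole minutes in the current block: 0 frames.
Within the current minute: 24 × 30 + 19 = 739. Total = 413586 + 0 + 739 = 414325.

414325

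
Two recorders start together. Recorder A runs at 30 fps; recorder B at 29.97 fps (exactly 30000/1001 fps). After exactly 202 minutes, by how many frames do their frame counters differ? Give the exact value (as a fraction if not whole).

363600/1001 frames

202 min = 12120 s.
A emits 30 × 12120 = 363600 frames; B emits 30000/1001 × 12120 = 363600000/1001.
Difference = 363600/1001 frames (≈ 363.2368); B is behind A.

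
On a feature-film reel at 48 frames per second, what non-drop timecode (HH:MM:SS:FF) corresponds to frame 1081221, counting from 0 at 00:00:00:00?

06:15:25:21

1081221 ÷ 48 = 22525 full seconds, remainder 21 frames.
22525 s = 6 h 15 min 25 s.
Timecode: 06:15:25:21.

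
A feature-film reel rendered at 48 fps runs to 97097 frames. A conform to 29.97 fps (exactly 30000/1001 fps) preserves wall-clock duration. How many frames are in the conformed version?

60625 frames

Target frames = source frames × (target rate / source rate) = 97097 × (30000/1001)/(48) = 97097 × 625/1001 = 60625.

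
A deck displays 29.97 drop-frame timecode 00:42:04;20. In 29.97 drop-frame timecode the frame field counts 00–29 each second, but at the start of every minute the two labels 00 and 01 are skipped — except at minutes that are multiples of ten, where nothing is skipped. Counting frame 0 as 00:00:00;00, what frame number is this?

75664

As if non-drop at 30 labels/s: (0 × 3600 + 42 × 60 + 4) × 30 + 20 = 75740.
Minute boundaries passed: 42; those not divisible by 10: 42 − 4 = 38; dropped labels = 2 × 38 = 76.
Actual frame index = 75740 − 76 = 75664.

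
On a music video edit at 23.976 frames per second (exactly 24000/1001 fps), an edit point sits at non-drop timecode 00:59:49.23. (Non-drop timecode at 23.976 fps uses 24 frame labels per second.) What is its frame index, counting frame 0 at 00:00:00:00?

86159

Total seconds to the label: (0 × 3600 + 59 × 60 + 49) = 3589.
Frame index = 3589 × 24 + 23 = 86159.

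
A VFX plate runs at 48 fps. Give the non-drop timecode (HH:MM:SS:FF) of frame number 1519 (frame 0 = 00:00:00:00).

1519 ÷ 48 = 31 full seconds, remainder 31 frames.
31 s = 0 h 0 min 31 s.
Timecode: 00:00:31:31.

00:00:31:31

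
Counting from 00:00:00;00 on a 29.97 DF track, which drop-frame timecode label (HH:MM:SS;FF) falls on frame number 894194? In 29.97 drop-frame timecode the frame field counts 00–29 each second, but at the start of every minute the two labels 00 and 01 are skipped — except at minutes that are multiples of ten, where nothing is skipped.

08:17:16;10

Ten DF minutes hold 17982 frames, so frame 894194 lies in block 49 (frames 881118–899099) with 13076 frames into that block.
The block's first minute is 1800 frames and the rest 1798 each; 13076 frames reaches minute 7, so 49 × 18 + 7 × 2 = 896 labels have been skipped so far.
Adding those back, label number 894194 + 896 = 895090 at 30 labels/s is 29836 s + 10 f = 8 h 17 min 16 s frame 10, i.e. 08:17:16;10.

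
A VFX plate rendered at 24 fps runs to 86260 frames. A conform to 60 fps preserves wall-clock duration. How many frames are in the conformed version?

215650 frames

Target frames = source frames × (target rate / source rate) = 86260 × (60)/(24) = 86260 × 5/2 = 215650.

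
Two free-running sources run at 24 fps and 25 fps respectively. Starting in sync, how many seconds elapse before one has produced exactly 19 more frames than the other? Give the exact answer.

19 seconds

The gap grows by |25 − 24| = 1 frame per second.
Time for a 19-frame gap: 19 ÷ (1) = 19 s.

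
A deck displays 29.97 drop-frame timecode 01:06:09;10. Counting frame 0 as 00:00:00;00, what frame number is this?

118960

Complete 10-minute blocks: 6, each 17982 frames → 107892.
Remaining 6 whole minutes in the current block: 1800 + 5 × 1798 = 10790 frames.
Within the current minute: 9 × 30 + 10 − 2 = 278 (labels ;00/;01 skipped at this minute). Total = 107892 + 10790 + 278 = 118960.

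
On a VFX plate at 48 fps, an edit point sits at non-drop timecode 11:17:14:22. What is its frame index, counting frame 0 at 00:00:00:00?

frame 1950454

Total seconds to the label: (11 × 3600 + 17 × 60 + 14) = 40634.
Frame index = 40634 × 48 + 22 = 1950454.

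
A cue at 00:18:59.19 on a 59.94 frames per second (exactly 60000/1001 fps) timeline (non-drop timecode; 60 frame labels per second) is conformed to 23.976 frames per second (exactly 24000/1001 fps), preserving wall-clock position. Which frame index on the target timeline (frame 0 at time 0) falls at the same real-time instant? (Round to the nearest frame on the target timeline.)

frame 27344

Source frame index: (0×3600 + 18×60 + 59) × 60 + 19 = 68359.
Real time: 68359 / (60000/1001) = 68427359/60000 s.
Target frame: (68427359/60000) × (24000/1001) = 136718/5 ≈ 27343.600 → 27344.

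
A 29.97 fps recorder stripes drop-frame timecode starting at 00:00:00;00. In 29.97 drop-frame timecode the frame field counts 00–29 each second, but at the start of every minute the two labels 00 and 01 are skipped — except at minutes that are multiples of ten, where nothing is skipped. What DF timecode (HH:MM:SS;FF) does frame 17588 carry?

Each 10-minute DF block holds 10 × 60 × 30 − 9 × 2 = 17982 frames. 17588 ÷ 17982 → 0 full blocks, remainder 17588.
Within the partial block the first minute is 1800 frames and each further minute 1798, so 9 further minute boundaries passed. Total skipped labels = 18 × 0 + 2 × 9 = 18.
Non-drop label index = 17588 + 18 = 17606; at 30 labels/s that is 00:09:46:26, i.e. DF 00:09:46;26.

00:09:46;26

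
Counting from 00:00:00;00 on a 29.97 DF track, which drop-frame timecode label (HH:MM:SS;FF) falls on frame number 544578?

05:02:50;22

Ten DF minutes hold 17982 frames, so frame 544578 lies in block 30 (frames 539460–557441) with 5118 frames into that block.
The block's first minute is 1800 frames and the rest 1798 each; 5118 frames reaches minute 2, so 30 × 18 + 2 × 2 = 544 labels have been skipped so far.
Adding those back, label number 544578 + 544 = 545122 at 30 labels/s is 18170 s + 22 f = 5 h 2 min 50 s frame 22, i.e. 05:02:50;22.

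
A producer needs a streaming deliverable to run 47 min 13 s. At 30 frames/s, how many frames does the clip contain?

47 min 13 s = 2833 s.
Frames = 2833 × 30 = 84990.

84990 frames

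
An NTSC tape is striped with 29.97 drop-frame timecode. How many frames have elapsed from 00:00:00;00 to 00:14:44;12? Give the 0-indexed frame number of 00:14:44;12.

26506

Complete 10-minute blocks: 1, each 17982 frames → 17982.
Remaining 4 whole minutes in the current block: 1800 + 3 × 1798 = 7194 frames.
Within the current minute: 44 × 30 + 12 − 2 = 1330 (labels ;00/;01 skipped at this minute). Total = 17982 + 7194 + 1330 = 26506.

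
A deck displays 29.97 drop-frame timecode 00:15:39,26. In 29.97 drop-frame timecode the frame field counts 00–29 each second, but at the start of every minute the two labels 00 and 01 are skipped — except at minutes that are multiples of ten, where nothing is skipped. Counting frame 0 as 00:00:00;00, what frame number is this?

28168

Complete 10-minute blocks: 1, each 17982 frames → 17982.
Remaining 5 whole minutes in the current block: 1800 + 4 × 1798 = 8992 frames.
Within the current minute: 39 × 30 + 26 − 2 = 1194 (labels ;00/;01 skipped at this minute). Total = 17982 + 8992 + 1194 = 28168.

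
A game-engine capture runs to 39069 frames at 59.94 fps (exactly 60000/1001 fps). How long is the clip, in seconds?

651.80115 seconds

Running time = 39069 / (60000/1001) = 651.80115 s.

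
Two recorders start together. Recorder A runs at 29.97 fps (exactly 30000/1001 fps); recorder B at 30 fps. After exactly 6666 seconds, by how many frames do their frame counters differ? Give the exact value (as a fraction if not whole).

18180/91 frames

A emits 30000/1001 × 6666 = 18180000/91 frames; B emits 30 × 6666 = 199980.
Difference = 18180/91 frames (≈ 199.7802); B is ahead of A.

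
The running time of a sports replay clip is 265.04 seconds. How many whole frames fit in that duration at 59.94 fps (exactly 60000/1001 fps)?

Frames = 265.04 × 60000/1001 = 15902400/1001 ≈ 15886.5135.
Complete frames: 15886.

15886 frames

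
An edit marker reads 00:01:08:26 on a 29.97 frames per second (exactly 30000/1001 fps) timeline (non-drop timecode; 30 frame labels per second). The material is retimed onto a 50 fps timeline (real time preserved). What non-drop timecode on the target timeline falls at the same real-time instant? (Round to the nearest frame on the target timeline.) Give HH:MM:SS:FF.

Source frame index: (0×3600 + 1×60 + 8) × 30 + 26 = 2066.
Real time: 2066 / (30000/1001) = 1034033/15000 s.
Target frame: (1034033/15000) × (50) = 1034033/300 ≈ 3446.777 → 3447.
At 50 labels/s: frame 3447 → 00:01:08:47.

00:01:08:47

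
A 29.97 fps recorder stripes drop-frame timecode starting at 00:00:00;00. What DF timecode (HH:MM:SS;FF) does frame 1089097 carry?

Ten DF minutes hold 17982 frames, so frame 1089097 lies in block 60 (frames 1078920–1096901) with 10177 frames into that block.
The block's first minute is 1800 frames and the rest 1798 each; 10177 frames reaches minute 5, so 60 × 18 + 5 × 2 = 1090 labels have been skipped so far.
Adding those back, label number 1089097 + 1090 = 1090187 at 30 labels/s is 36339 s + 17 f = 10 h 5 min 39 s frame 17, i.e. 10:05:39;17.

10:05:39;17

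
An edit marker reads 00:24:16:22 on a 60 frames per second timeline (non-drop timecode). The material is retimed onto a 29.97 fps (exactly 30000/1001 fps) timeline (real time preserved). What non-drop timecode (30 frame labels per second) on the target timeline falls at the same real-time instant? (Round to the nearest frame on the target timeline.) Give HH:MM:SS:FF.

00:24:14:27

Source frame index: (0×3600 + 24×60 + 16) × 60 + 22 = 87382.
Real time: 87382 / (60) = 43691/30 s.
Target frame: (43691/30) × (30000/1001) = 43691000/1001 ≈ 43647.353 → 43647.
At 30 labels/s: frame 43647 → 00:24:14:27.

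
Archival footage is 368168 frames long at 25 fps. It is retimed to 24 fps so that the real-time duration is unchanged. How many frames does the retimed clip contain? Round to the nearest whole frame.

353441 frames

Frames at target rate = 368168 × (24) / (25) = 8836032/25 ≈ 353441.280.
Nearest whole frame: 353441.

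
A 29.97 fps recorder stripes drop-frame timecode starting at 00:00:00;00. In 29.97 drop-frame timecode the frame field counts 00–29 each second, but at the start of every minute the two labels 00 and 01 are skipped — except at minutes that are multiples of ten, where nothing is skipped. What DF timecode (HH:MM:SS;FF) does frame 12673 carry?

00:07:02;27

Each 10-minute DF block holds 10 × 60 × 30 − 9 × 2 = 17982 frames. 12673 ÷ 17982 → 0 full blocks, remainder 12673.
Within the partial block the first minute is 1800 frames and each further minute 1798, so 7 further minute boundaries passed. Total skipped labels = 18 × 0 + 2 × 7 = 14.
Non-drop label index = 12673 + 14 = 12687; at 30 labels/s that is 00:07:02:27, i.e. DF 00:07:02;27.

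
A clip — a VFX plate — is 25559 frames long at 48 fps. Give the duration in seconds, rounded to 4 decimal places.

Running time = 25559 × 1/48 = 25559/48 s ≈ 532.4792 s.

532.4792 seconds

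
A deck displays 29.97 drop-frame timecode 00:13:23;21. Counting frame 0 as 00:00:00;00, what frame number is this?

24087

Complete 10-minute blocks: 1, each 17982 frames → 17982.
Remaining 3 whole minutes in the current block: 1800 + 2 × 1798 = 5396 frames.
Within the current minute: 23 × 30 + 21 − 2 = 709 (labels ;00/;01 skipped at this minute). Total = 17982 + 5396 + 709 = 24087.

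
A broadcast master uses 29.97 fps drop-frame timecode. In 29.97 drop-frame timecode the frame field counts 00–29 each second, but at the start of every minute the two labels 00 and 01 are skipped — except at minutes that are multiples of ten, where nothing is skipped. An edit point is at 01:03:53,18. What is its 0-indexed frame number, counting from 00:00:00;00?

As if non-drop at 30 labels/s: (1 × 3600 + 3 × 60 + 53) × 30 + 18 = 115008.
Minute boundaries passed: 63; those not divisible by 10: 63 − 6 = 57; dropped labels = 2 × 57 = 114.
Actual frame index = 115008 − 114 = 114894.

114894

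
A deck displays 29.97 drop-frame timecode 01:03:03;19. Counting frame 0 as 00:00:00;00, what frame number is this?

113395

As if non-drop at 30 labels/s: (1 × 3600 + 3 × 60 + 3) × 30 + 19 = 113509.
Minute boundaries passed: 63; those not divisible by 10: 63 − 6 = 57; dropped labels = 2 × 57 = 114.
Actual frame index = 113509 − 114 = 113395.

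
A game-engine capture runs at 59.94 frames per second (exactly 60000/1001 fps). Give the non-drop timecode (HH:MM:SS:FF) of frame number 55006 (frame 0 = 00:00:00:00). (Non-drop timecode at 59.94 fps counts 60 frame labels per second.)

00:15:16:46

55006 ÷ 60 = 916 full seconds, remainder 46 frames.
916 s = 0 h 15 min 16 s.
Timecode: 00:15:16:46.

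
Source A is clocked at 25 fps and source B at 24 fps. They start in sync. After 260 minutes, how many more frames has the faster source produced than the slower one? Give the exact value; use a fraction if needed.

260 min = 15600 s.
A emits 25 × 15600 = 390000 frames; B emits 24 × 15600 = 374400.
Difference = 15600 frames; B is behind A.

15600 frames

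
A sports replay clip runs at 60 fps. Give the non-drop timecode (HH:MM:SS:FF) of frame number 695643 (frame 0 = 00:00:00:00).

03:13:14:03

695643 ÷ 60 = 11594 full seconds, remainder 3 frames.
11594 s = 3 h 13 min 14 s.
Timecode: 03:13:14:03.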